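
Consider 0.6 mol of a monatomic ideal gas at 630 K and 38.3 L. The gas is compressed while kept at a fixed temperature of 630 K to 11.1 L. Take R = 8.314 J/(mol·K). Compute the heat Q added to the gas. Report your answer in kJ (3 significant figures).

Isothermal ⇒ ΔU = 0, so Q = W = nRT ln(V₂/V₁).
Q = (0.6)(8.314)(630) ln(11.1/38.3) = 3143 × -1.239 = -3892 J.

Q ≈ -3.89 kJ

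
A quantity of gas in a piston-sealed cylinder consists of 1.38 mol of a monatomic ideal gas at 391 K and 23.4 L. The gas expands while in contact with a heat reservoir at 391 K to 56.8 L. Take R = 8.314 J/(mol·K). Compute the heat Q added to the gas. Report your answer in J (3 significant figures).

Isothermal ⇒ ΔU = 0, so Q = W = nRT ln(V₂/V₁).
Q = (1.38)(8.314)(391) ln(56.8/23.4) = 4486 × 0.8868 = 3978 J.

Q ≈ 3980 J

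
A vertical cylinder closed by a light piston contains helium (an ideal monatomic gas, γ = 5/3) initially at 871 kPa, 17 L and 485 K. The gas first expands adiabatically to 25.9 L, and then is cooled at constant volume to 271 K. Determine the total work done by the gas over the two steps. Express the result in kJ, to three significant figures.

Step 1 (adiabatic): W = (P₁V₁ − P₂V₂)/(γ−1) = (14807 − 11183)/0.667 = 5436 J.
Step 2 (isochoric): W = 0 (constant volume).
W_total = 5436 + 0 = 5436 J.

W_total ≈ 5.44 kJ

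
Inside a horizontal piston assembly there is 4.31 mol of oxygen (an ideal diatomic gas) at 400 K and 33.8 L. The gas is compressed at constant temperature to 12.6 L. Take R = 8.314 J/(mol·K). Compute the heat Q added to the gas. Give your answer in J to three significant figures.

Q ≈ -14100 J

Isothermal ⇒ ΔU = 0, so Q = W = nRT ln(V₂/V₁).
Q = (4.31)(8.314)(400) ln(12.6/33.8) = 14333 × -0.9868 = -14144 J.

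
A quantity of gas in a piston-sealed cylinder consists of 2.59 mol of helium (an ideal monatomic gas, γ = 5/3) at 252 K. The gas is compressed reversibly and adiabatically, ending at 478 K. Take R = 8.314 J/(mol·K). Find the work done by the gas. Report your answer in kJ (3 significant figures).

W ≈ -7.30 kJ

Adiabatic ⇒ Q = 0, so W_by = −ΔU = nCᵥ(T₁ − T₂).
Cᵥ = 3R/2 = 12.47 J/(mol·K).
W = (2.59)(12.47)(252 − 478) = -7300 J.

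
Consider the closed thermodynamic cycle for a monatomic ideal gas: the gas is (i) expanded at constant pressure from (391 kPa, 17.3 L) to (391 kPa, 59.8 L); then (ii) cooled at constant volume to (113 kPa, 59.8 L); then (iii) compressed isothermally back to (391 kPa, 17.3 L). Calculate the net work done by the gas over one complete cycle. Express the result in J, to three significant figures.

W_net ≈ 8240 J

Leg (i): W = PΔV = (391)(59.8 − 17.3) = 16618 J.
Leg (ii): W = 0.
Leg (iii): W = PᵢVᵢ ln(V_f/Vᵢ) = (6757) ln(17.3/59.8) = -8381 J.
W_net = 16618 − 8381 = 8236 J.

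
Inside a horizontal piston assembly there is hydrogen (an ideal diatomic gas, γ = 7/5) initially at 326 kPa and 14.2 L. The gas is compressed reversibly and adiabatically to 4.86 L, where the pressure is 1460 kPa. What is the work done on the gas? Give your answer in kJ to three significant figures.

Adiabatic: W = (P₁V₁ − P₂V₂)/(γ − 1) with γ = 7/5.
P₁V₁ = 4629 J, P₂V₂ = 7096 J.
W = (4629 − 7096) / 0.4 = -6166 J.
Work on gas = −W_by = 6166 J.

W ≈ 6.17 kJ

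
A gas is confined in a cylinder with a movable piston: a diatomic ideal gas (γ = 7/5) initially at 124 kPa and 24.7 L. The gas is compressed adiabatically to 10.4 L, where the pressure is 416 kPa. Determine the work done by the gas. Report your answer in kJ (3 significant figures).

Adiabatic: W = (P₁V₁ − P₂V₂)/(γ − 1) with γ = 7/5.
P₁V₁ = 3063 J, P₂V₂ = 4326 J.
W = (3063 − 4326) / 0.4 = -3159 J.

W ≈ -3.16 kJ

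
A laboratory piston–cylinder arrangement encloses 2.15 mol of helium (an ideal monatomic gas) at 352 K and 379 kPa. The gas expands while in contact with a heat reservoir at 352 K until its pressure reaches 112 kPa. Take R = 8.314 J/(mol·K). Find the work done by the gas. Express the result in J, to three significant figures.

W ≈ 7670 J

Isothermal process: W = nRT ln(V₂/V₁) = nRT ln(P₁/P₂).
W = (2.15)(8.314)(352) × ln(379/112)
  = 6292 × ln(3.384) = 6292 × 1.219
W_by_gas = 7670 J.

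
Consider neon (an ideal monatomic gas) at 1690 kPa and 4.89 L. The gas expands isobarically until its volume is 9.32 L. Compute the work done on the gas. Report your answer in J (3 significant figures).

Isobaric: W = P ΔV.
W = (1690 kPa)(9.32 − 4.89 L) = (1690)(4.43) = 7487 J.
Work on gas = −W_by = -7487 J.

W ≈ -7490 J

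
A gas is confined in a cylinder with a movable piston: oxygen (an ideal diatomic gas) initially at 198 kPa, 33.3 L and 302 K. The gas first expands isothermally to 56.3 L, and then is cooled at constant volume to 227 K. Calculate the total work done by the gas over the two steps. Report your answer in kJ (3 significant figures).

W_total ≈ 3.46 kJ

Step 1 (isothermal): W = P₁V₁ ln(V₂/V₁) = (6593) ln(56.3/33.3) = 3462 J.
Step 2 (isochoric): W = 0 (constant volume).
W_total = 3462 + 0 = 3462 J.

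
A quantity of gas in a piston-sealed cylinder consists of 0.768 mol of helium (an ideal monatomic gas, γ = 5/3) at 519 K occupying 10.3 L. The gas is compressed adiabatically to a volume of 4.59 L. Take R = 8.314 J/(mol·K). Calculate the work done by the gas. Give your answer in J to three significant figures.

Adiabatic: TV^(γ−1) = const with γ = 5/3.
T₂ = T₁ (V₁/V₂)^(γ−1) = 519 × (10.3/4.59)^0.667 = 519 × 1.714 = 889.6 K.
W_by = nCᵥ(T₁ − T₂) = (0.768)(12.47)(519 − 889.6) = -3549 J.

W ≈ -3550 J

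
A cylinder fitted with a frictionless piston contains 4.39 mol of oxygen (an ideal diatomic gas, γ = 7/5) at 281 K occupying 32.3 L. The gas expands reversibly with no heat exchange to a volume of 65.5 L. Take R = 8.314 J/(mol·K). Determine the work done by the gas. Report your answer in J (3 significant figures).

Adiabatic: TV^(γ−1) = const with γ = 7/5.
T₂ = T₁ (V₁/V₂)^(γ−1) = 281 × (32.3/65.5)^0.4 = 281 × 0.7537 = 211.8 K.
W_by = nCᵥ(T₁ − T₂) = (4.39)(20.79)(281 − 211.8) = 6316 J.

W ≈ 6320 J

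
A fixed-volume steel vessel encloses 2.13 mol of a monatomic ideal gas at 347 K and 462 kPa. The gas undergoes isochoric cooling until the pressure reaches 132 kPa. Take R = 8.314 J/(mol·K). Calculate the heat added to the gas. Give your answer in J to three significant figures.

Constant volume ⇒ W = 0, so Q = ΔU = nCᵥΔT with Cᵥ = 3R/2 = 12.47 J/(mol·K).
At constant V, T₂/T₁ = P₂/P₁ ⇒ ΔT = T₁(P₂/P₁ − 1) = 347·(132/462 − 1) = -247.9 K.
ΔU = (2.13)(12.47)(-247.9) = -6584 J.

Q ≈ -6580 J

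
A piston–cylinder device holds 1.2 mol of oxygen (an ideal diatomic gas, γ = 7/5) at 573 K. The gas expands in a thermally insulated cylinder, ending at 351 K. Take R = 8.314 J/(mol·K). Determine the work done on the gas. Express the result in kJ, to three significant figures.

Adiabatic ⇒ Q = 0, so W_by = −ΔU = nCᵥ(T₁ − T₂).
Cᵥ = 5R/2 = 20.79 J/(mol·K).
W = (1.2)(20.79)(573 − 351) = 5537 J.
Work on gas = −W_by = -5537 J.

W ≈ -5.54 kJ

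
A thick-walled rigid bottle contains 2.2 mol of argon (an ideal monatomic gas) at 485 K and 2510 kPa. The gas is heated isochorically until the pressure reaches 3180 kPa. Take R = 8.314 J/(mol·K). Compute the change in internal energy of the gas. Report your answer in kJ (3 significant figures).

ΔU ≈ 3.55 kJ

Constant volume ⇒ W = 0, so Q = ΔU = nCᵥΔT with Cᵥ = 3R/2 = 12.47 J/(mol·K).
At constant V, T₂/T₁ = P₂/P₁ ⇒ ΔT = T₁(P₂/P₁ − 1) = 485·(3180/2510 − 1) = 129.5 K.
ΔU = (2.2)(12.47)(129.5) = 3552 J.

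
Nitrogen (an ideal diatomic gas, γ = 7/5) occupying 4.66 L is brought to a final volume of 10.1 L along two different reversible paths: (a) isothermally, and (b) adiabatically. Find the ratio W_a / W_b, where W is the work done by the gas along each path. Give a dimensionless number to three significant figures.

Path (a) isothermal: W = P₁V₁ ln(V₂/V₁) → W_a/(P₁V₁) = 0.7735.
Path (b) adiabatic: W = P₁V₁(1 − (V₁/V₂)^(γ−1))/(γ−1) → W_b/(P₁V₁) = 0.6653.
W_a / W_b = 0.7735 / 0.6653 = 1.163.

W_a / W_b ≈ 1.16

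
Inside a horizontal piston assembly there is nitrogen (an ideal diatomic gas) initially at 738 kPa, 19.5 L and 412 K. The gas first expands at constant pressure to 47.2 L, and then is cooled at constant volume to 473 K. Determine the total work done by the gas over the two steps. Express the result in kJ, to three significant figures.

Step 1 (isobaric): W = PΔV = (738 kPa)(47.2 − 19.5 L) = 20443 J.
Step 2 (isochoric): W = 0 (constant volume).
W_total = 20443 + 0 = 20443 J.

W_total ≈ 20.4 kJ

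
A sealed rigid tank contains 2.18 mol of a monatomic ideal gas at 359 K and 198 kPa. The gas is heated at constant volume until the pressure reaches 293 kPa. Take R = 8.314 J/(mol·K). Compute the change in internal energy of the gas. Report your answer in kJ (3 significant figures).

ΔU ≈ 4.68 kJ

Constant volume ⇒ W = 0, so Q = ΔU = nCᵥΔT with Cᵥ = 3R/2 = 12.47 J/(mol·K).
At constant V, T₂/T₁ = P₂/P₁ ⇒ ΔT = T₁(P₂/P₁ − 1) = 359·(293/198 − 1) = 172.2 K.
ΔU = (2.18)(12.47)(172.2) = 4683 J.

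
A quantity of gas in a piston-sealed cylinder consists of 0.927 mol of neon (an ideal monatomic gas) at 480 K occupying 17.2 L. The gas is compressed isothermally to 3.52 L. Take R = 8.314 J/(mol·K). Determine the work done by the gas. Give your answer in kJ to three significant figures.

Isothermal: W = nRT ln(V₂/V₁).
W = (0.927)(8.314)(480) × ln(3.52/17.2)
  = 3699 × -1.586
W_by_gas = -5869 J.

W ≈ -5.87 kJ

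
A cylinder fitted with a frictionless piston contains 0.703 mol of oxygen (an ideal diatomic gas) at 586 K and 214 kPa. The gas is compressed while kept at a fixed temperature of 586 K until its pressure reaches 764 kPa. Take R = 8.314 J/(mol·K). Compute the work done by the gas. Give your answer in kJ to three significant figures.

Isothermal process: W = nRT ln(V₂/V₁) = nRT ln(P₁/P₂).
W = (0.703)(8.314)(586) × ln(214/764)
  = 3425 × ln(0.2801) = 3425 × -1.273
W_by_gas = -4359 J.

W ≈ -4.36 kJ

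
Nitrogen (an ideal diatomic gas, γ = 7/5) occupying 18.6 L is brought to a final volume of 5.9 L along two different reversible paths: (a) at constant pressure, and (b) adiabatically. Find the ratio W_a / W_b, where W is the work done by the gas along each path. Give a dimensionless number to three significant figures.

Path (a) isobaric: W = P₁(V₂ − V₁) → W_a/(P₁V₁) = -0.6828.
Path (b) adiabatic: W = P₁V₁(1 − (V₁/V₂)^(γ−1))/(γ−1) → W_b/(P₁V₁) = -1.457.
W_a / W_b = -0.6828 / -1.457 = 0.4685.

W_a / W_b ≈ 0.469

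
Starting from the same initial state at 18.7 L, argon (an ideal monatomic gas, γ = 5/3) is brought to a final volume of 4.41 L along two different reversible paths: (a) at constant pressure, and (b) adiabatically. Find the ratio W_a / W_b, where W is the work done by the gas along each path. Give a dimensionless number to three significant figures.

Path (a) isobaric: W = P₁(V₂ − V₁) → W_a/(P₁V₁) = -0.7642.
Path (b) adiabatic: W = P₁V₁(1 − (V₁/V₂)^(γ−1))/(γ−1) → W_b/(P₁V₁) = -2.43.
W_a / W_b = -0.7642 / -2.43 = 0.3145.

W_a / W_b ≈ 0.315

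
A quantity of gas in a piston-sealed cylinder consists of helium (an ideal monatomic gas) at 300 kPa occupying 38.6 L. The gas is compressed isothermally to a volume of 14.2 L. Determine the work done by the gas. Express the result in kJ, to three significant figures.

Isothermal: W = nRT ln(V₂/V₁) = P₁V₁ ln(V₂/V₁).
P₁V₁ = (300 kPa)(38.6 L) = 11580 J.
W = 11580 × ln(14.2/38.6) = 11580 × -1
W_by_gas = -11580 J.

W ≈ -11.6 kJ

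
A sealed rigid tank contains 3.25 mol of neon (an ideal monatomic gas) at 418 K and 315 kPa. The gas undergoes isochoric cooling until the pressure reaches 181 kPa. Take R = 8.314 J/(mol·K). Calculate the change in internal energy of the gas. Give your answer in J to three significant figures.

Constant volume ⇒ W = 0, so Q = ΔU = nCᵥΔT with Cᵥ = 3R/2 = 12.47 J/(mol·K).
At constant V, T₂/T₁ = P₂/P₁ ⇒ ΔT = T₁(P₂/P₁ − 1) = 418·(181/315 − 1) = -177.8 K.
ΔU = (3.25)(12.47)(-177.8) = -7207 J.

ΔU ≈ -7210 J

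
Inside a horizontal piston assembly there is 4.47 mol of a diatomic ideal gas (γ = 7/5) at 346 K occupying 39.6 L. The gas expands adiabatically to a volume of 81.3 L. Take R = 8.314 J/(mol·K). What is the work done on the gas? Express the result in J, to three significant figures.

Adiabatic: TV^(γ−1) = const with γ = 7/5.
T₂ = T₁ (V₁/V₂)^(γ−1) = 346 × (39.6/81.3)^0.4 = 346 × 0.75 = 259.5 K.
W_by = nCᵥ(T₁ − T₂) = (4.47)(20.79)(346 − 259.5) = 8038 J.
Work on gas = −W_by = -8038 J.

W ≈ -8040 J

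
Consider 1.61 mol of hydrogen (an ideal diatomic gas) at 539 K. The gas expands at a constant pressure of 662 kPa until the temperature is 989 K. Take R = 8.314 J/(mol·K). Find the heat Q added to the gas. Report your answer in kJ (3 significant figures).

Isobaric: W = nRΔT = (1.61)(8.314)(450) = 6023 J.
ΔU = nCᵥΔT with Cᵥ = 5R/2: ΔU = (1.61)(20.79)(450) = 15059 J.
Q = ΔU + W = 15059 + 6023 = 21082 J.

Q ≈ 21.1 kJ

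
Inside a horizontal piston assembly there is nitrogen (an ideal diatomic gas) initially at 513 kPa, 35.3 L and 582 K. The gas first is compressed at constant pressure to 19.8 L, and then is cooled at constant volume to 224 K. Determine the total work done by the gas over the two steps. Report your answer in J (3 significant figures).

Step 1 (isobaric): W = PΔV = (513 kPa)(19.8 − 35.3 L) = -7951 J.
Step 2 (isochoric): W = 0 (constant volume).
W_total = -7951 + 0 = -7951 J.

W_total ≈ -7950 J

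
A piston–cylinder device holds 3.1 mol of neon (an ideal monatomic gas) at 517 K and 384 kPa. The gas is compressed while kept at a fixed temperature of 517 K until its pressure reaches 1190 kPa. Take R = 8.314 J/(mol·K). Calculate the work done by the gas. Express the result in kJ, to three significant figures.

Isothermal process: W = nRT ln(V₂/V₁) = nRT ln(P₁/P₂).
W = (3.1)(8.314)(517) × ln(384/1190)
  = 13325 × ln(0.3227) = 13325 × -1.131
W_by_gas = -15071 J.

W ≈ -15.1 kJ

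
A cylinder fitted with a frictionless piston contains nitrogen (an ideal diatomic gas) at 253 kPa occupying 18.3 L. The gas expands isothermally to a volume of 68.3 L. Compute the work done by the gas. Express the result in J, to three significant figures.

W ≈ 6100 J

Isothermal: W = nRT ln(V₂/V₁) = P₁V₁ ln(V₂/V₁).
P₁V₁ = (253 kPa)(18.3 L) = 4630 J.
W = 4630 × ln(68.3/18.3) = 4630 × 1.317
W_by_gas = 6098 J.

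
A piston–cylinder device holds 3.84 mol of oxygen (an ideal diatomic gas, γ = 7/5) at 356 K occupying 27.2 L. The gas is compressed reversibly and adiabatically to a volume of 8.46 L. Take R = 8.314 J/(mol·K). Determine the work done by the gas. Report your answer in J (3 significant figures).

W ≈ -16900 J

Adiabatic: TV^(γ−1) = const with γ = 7/5.
T₂ = T₁ (V₁/V₂)^(γ−1) = 356 × (27.2/8.46)^0.4 = 356 × 1.595 = 568 K.
W_by = nCᵥ(T₁ − T₂) = (3.84)(20.79)(356 − 568) = -16919 J.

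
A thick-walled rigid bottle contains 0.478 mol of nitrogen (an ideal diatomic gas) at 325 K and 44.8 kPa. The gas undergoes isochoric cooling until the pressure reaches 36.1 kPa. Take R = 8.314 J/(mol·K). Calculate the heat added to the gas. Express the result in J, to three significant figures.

Q ≈ -627 J

Constant volume ⇒ W = 0, so Q = ΔU = nCᵥΔT with Cᵥ = 5R/2 = 20.79 J/(mol·K).
At constant V, T₂/T₁ = P₂/P₁ ⇒ ΔT = T₁(P₂/P₁ − 1) = 325·(36.1/44.8 − 1) = -63.11 K.
ΔU = (0.478)(20.79)(-63.11) = -627.1 J.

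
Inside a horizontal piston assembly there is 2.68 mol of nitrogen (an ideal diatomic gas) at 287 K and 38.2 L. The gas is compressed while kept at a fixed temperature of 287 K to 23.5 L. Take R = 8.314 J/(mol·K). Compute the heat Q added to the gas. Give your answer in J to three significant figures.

Isothermal ⇒ ΔU = 0, so Q = W = nRT ln(V₂/V₁).
Q = (2.68)(8.314)(287) ln(23.5/38.2) = 6395 × -0.4858 = -3107 J.

Q ≈ -3110 J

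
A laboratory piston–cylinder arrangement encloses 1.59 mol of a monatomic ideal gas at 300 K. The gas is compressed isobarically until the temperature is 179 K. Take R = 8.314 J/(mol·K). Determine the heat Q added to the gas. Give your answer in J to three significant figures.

Isobaric: W = nRΔT = (1.59)(8.314)(-121) = -1600 J.
ΔU = nCᵥΔT with Cᵥ = 3R/2: ΔU = (1.59)(12.47)(-121) = -2399 J.
Q = ΔU + W = -2399 − 1600 = -3999 J.

Q ≈ -4000 J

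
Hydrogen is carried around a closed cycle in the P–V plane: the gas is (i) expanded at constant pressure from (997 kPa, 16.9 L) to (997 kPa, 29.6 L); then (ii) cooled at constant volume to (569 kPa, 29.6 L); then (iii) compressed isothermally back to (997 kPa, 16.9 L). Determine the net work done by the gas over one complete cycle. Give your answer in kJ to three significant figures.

W_net ≈ 3.22 kJ

Leg (i): W = PΔV = (997)(29.6 − 16.9) = 12662 J.
Leg (ii): W = 0.
Leg (iii): W = PᵢVᵢ ln(V_f/Vᵢ) = (16842) ln(16.9/29.6) = -9440 J.
W_net = 12662 − 9440 = 3222 J.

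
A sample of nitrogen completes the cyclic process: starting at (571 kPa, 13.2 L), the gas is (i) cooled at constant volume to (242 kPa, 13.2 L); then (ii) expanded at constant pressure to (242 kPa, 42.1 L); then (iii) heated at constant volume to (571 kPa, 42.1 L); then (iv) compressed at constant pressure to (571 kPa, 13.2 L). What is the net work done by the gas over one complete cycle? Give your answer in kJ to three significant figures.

W_net ≈ -9.51 kJ

Constant-volume legs do no work.
W(ii) = (242)(42.1 − 13.2) = 6994 J; W(iv) = (571)(13.2 − 42.1) = -16502 J.
W_net = 6994 − 16502 = -9508 J (the counter-clockwise enclosed area).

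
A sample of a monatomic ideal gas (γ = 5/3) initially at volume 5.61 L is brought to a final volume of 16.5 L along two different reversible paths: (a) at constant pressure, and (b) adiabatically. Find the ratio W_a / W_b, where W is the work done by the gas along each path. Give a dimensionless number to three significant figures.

Path (a) isobaric: W = P₁(V₂ − V₁) → W_a/(P₁V₁) = 1.941.
Path (b) adiabatic: W = P₁V₁(1 − (V₁/V₂)^(γ−1))/(γ−1) → W_b/(P₁V₁) = 0.7693.
W_a / W_b = 1.941 / 0.7693 = 2.523.

W_a / W_b ≈ 2.52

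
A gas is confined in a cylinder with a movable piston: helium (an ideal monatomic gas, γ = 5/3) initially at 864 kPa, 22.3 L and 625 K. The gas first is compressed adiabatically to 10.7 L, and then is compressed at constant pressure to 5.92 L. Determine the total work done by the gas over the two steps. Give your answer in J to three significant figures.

Step 1 (adiabatic): W = (P₁V₁ − P₂V₂)/(γ−1) = (19267 − 31436)/0.667 = -18254 J.
After step 1: P = 2938 kPa, V = 10.7 L, T = 1020 K.
Step 2 (isobaric): W = PΔV = (2938 kPa)(5.92 − 10.7 L) = -14044 J.
W_total = -18254 − 14044 = -32297 J.

W_total ≈ -32300 J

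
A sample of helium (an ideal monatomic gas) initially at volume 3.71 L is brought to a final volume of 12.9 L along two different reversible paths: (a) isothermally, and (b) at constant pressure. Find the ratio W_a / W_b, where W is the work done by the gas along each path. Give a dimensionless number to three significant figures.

W_a / W_b ≈ 0.503

Path (a) isothermal: W = P₁V₁ ln(V₂/V₁) → W_a/(P₁V₁) = 1.246.
Path (b) isobaric: W = P₁(V₂ − V₁) → W_b/(P₁V₁) = 2.477.
W_a / W_b = 1.246 / 2.477 = 0.5031.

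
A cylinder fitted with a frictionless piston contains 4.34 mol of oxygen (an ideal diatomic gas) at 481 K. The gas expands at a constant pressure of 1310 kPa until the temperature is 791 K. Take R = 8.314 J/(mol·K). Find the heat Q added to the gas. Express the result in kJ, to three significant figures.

Q ≈ 39.1 kJ

Isobaric: W = nRΔT = (4.34)(8.314)(310) = 11186 J.
ΔU = nCᵥΔT with Cᵥ = 5R/2: ΔU = (4.34)(20.79)(310) = 27964 J.
Q = ΔU + W = 27964 + 11186 = 39150 J.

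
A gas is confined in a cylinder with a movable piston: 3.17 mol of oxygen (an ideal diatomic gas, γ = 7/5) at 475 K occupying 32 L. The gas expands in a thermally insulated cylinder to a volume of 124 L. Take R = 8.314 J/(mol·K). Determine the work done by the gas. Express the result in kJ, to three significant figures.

W ≈ 13.1 kJ

Adiabatic: TV^(γ−1) = const with γ = 7/5.
T₂ = T₁ (V₁/V₂)^(γ−1) = 475 × (32/124)^0.4 = 475 × 0.5817 = 276.3 K.
W_by = nCᵥ(T₁ − T₂) = (3.17)(20.79)(475 − 276.3) = 13092 J.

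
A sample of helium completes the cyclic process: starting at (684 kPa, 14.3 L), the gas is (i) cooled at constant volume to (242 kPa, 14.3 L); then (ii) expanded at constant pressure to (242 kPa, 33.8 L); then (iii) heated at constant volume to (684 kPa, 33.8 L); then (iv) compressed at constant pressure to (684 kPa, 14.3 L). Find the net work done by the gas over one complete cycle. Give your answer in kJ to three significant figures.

W_net ≈ -8.62 kJ

Constant-volume legs do no work.
W(ii) = (242)(33.8 − 14.3) = 4719 J; W(iv) = (684)(14.3 − 33.8) = -13338 J.
W_net = 4719 − 13338 = -8619 J (the counter-clockwise enclosed area).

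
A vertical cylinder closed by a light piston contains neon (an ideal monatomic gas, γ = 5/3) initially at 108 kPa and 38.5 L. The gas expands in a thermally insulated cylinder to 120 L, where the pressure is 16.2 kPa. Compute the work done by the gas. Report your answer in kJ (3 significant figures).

Adiabatic: W = (P₁V₁ − P₂V₂)/(γ − 1) with γ = 5/3.
P₁V₁ = 4158 J, P₂V₂ = 1944 J.
W = (4158 − 1944) / 0.6667 = 3321 J.

W ≈ 3.32 kJ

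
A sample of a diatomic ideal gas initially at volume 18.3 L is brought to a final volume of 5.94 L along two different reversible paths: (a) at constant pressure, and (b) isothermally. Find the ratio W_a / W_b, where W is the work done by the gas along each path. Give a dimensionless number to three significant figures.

W_a / W_b ≈ 0.600

Path (a) isobaric: W = P₁(V₂ − V₁) → W_a/(P₁V₁) = -0.6754.
Path (b) isothermal: W = P₁V₁ ln(V₂/V₁) → W_b/(P₁V₁) = -1.125.
W_a / W_b = -0.6754 / -1.125 = 0.6003.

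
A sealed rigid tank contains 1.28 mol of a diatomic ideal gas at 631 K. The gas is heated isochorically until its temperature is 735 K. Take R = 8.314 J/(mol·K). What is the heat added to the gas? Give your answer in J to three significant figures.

Q ≈ 2770 J

Constant volume ⇒ W = 0, so Q = ΔU = nCᵥΔT with Cᵥ = 5R/2 = 20.79 J/(mol·K).
ΔU = (1.28)(20.79)(735 − 631) = 2767 J.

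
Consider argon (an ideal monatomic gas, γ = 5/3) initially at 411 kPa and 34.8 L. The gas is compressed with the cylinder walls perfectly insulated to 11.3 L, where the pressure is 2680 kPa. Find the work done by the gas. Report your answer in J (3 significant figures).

W ≈ -24000 J

Adiabatic: W = (P₁V₁ − P₂V₂)/(γ − 1) with γ = 5/3.
P₁V₁ = 14303 J, P₂V₂ = 30284 J.
W = (14303 − 30284) / 0.6667 = -23972 J.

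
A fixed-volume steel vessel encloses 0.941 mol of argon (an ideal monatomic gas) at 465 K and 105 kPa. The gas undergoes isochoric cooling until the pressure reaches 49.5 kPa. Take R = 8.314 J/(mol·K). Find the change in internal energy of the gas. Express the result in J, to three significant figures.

ΔU ≈ -2880 J

Constant volume ⇒ W = 0, so Q = ΔU = nCᵥΔT with Cᵥ = 3R/2 = 12.47 J/(mol·K).
At constant V, T₂/T₁ = P₂/P₁ ⇒ ΔT = T₁(P₂/P₁ − 1) = 465·(49.5/105 − 1) = -245.8 K.
ΔU = (0.941)(12.47)(-245.8) = -2884 J.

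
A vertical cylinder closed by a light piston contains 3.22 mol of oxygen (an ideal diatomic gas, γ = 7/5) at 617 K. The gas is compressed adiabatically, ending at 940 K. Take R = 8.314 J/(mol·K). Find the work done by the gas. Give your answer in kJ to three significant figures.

W ≈ -21.6 kJ

Adiabatic ⇒ Q = 0, so W_by = −ΔU = nCᵥ(T₁ − T₂).
Cᵥ = 5R/2 = 20.79 J/(mol·K).
W = (3.22)(20.79)(617 − 940) = -21618 J.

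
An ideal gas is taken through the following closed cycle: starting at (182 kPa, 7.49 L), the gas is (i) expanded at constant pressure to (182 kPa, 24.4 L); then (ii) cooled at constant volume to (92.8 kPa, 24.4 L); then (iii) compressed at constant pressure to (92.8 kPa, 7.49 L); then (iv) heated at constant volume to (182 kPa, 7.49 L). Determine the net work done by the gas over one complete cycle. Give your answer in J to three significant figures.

W_net ≈ 1510 J

Constant-volume legs do no work.
W(i) = (182)(24.4 − 7.49) = 3078 J; W(iii) = (92.8)(7.49 − 24.4) = -1569 J.
W_net = 3078 − 1569 = 1508 J (the clockwise enclosed area).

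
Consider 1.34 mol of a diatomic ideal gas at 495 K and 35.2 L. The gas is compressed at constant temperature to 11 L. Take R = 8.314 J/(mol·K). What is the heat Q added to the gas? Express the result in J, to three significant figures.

Q ≈ -6410 J

Isothermal ⇒ ΔU = 0, so Q = W = nRT ln(V₂/V₁).
Q = (1.34)(8.314)(495) ln(11/35.2) = 5515 × -1.163 = -6414 J.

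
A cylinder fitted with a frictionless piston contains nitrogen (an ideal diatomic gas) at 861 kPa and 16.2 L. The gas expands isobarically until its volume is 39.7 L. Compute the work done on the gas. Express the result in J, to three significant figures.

Isobaric: W = P ΔV.
W = (861 kPa)(39.7 − 16.2 L) = (861)(23.5) = 20234 J.
Work on gas = −W_by = -20234 J.

W ≈ -20200 J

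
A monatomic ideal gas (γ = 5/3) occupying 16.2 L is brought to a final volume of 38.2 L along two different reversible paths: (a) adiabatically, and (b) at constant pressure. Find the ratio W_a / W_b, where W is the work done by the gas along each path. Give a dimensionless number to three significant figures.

Path (a) adiabatic: W = P₁V₁(1 − (V₁/V₂)^(γ−1))/(γ−1) → W_a/(P₁V₁) = 0.6533.
Path (b) isobaric: W = P₁(V₂ − V₁) → W_b/(P₁V₁) = 1.358.
W_a / W_b = 0.6533 / 1.358 = 0.4811.

W_a / W_b ≈ 0.481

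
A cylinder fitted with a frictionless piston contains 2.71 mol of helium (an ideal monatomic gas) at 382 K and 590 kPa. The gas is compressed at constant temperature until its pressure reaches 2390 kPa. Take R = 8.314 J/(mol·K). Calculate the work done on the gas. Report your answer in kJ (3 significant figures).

Isothermal process: W = nRT ln(V₂/V₁) = nRT ln(P₁/P₂).
W = (2.71)(8.314)(382) × ln(590/2390)
  = 8607 × ln(0.2469) = 8607 × -1.399
W_by_gas = -12040 J; work on gas = −W_by = 12040 J.

W ≈ 12.0 kJ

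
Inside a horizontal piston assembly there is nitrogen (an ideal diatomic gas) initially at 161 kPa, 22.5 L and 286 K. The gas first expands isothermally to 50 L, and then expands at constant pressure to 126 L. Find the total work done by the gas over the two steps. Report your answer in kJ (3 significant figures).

Step 1 (isothermal): W = P₁V₁ ln(V₂/V₁) = (3622) ln(50/22.5) = 2893 J.
After step 1: P = 72.45 kPa, V = 50 L, T = 286 K.
Step 2 (isobaric): W = PΔV = (72.45 kPa)(126 − 50 L) = 5506 J.
W_total = 2893 + 5506 = 8399 J.

W_total ≈ 8.40 kJ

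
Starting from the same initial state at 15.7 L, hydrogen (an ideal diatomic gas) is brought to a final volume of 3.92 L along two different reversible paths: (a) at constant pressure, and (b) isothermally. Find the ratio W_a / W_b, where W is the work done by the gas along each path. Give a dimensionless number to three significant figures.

W_a / W_b ≈ 0.541

Path (a) isobaric: W = P₁(V₂ − V₁) → W_a/(P₁V₁) = -0.7503.
Path (b) isothermal: W = P₁V₁ ln(V₂/V₁) → W_b/(P₁V₁) = -1.388.
W_a / W_b = -0.7503 / -1.388 = 0.5407.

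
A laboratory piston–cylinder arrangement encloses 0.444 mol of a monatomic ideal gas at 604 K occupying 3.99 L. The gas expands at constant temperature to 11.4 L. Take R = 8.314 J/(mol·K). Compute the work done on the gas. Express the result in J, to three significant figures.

Isothermal: W = nRT ln(V₂/V₁).
W = (0.444)(8.314)(604) × ln(11.4/3.99)
  = 2230 × 1.05
W_by_gas = 2341 J; work on gas = −W_by = -2341 J.

W ≈ -2340 J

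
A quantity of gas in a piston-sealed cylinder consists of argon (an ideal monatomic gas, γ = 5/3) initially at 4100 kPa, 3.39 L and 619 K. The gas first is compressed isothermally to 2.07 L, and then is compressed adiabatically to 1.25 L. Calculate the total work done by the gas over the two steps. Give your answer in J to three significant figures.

Step 1 (isothermal): W = P₁V₁ ln(V₂/V₁) = (13899) ln(2.07/3.39) = -6856 J.
After step 1: P = 6714 kPa, V = 2.07 L, T = 619 K.
Step 2 (adiabatic): W = (P₁V₁ − P₂V₂)/(γ−1) = (13899 − 19455)/0.667 = -8333 J.
W_total = -6856 − 8333 = -15190 J.

W_total ≈ -15200 J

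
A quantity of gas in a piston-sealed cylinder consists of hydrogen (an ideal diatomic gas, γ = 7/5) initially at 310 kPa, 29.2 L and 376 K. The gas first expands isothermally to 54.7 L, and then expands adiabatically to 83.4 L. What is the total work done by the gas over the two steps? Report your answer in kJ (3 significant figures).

Step 1 (isothermal): W = P₁V₁ ln(V₂/V₁) = (9052) ln(54.7/29.2) = 5682 J.
After step 1: P = 165.5 kPa, V = 54.7 L, T = 376 K.
Step 2 (adiabatic): W = (P₁V₁ − P₂V₂)/(γ−1) = (9052 − 7647)/0.4 = 3513 J.
W_total = 5682 + 3513 = 9195 J.

W_total ≈ 9.20 kJ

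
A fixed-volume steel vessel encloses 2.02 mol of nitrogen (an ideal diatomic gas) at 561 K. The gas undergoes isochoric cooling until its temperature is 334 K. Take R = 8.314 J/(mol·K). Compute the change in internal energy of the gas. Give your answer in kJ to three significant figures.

Constant volume ⇒ W = 0, so Q = ΔU = nCᵥΔT with Cᵥ = 5R/2 = 20.79 J/(mol·K).
ΔU = (2.02)(20.79)(334 − 561) = -9531 J.

ΔU ≈ -9.53 kJ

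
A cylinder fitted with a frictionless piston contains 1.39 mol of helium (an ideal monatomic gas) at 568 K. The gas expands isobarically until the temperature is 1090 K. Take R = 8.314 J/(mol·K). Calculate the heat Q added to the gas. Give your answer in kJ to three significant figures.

Q ≈ 15.1 kJ

Isobaric: W = nRΔT = (1.39)(8.314)(522) = 6032 J.
ΔU = nCᵥΔT with Cᵥ = 3R/2: ΔU = (1.39)(12.47)(522) = 9049 J.
Q = ΔU + W = 9049 + 6032 = 15081 J.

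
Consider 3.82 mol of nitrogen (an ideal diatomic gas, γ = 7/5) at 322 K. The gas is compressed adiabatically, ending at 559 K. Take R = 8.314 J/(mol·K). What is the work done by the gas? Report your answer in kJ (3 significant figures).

Adiabatic ⇒ Q = 0, so W_by = −ΔU = nCᵥ(T₁ − T₂).
Cᵥ = 5R/2 = 20.79 J/(mol·K).
W = (3.82)(20.79)(322 − 559) = -18817 J.

W ≈ -18.8 kJ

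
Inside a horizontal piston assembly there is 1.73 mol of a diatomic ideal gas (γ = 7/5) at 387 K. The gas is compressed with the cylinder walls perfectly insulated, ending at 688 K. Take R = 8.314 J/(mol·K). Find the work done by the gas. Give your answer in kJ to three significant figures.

W ≈ -10.8 kJ

Adiabatic ⇒ Q = 0, so W_by = −ΔU = nCᵥ(T₁ − T₂).
Cᵥ = 5R/2 = 20.79 J/(mol·K).
W = (1.73)(20.79)(387 − 688) = -10823 J.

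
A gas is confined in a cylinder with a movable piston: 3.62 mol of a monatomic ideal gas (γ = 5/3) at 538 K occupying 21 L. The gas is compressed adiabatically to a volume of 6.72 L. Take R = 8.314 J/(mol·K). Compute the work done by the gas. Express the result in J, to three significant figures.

Adiabatic: TV^(γ−1) = const with γ = 5/3.
T₂ = T₁ (V₁/V₂)^(γ−1) = 538 × (21/6.72)^0.667 = 538 × 2.137 = 1150 K.
W_by = nCᵥ(T₁ − T₂) = (3.62)(12.47)(538 − 1150) = -27627 J.

W ≈ -27600 J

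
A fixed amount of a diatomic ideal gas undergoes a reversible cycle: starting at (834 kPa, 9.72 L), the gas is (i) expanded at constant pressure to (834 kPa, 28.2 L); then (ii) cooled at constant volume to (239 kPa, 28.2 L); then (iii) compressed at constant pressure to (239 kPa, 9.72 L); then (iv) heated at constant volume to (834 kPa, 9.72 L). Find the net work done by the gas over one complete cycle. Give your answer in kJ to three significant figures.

Constant-volume legs do no work.
W(i) = (834)(28.2 − 9.72) = 15412 J; W(iii) = (239)(9.72 − 28.2) = -4417 J.
W_net = 15412 − 4417 = 10996 J (the clockwise enclosed area).

W_net ≈ 11.0 kJ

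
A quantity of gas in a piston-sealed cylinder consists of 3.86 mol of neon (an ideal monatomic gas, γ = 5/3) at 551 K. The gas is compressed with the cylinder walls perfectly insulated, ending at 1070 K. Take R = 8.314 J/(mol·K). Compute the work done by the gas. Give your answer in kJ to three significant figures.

Adiabatic ⇒ Q = 0, so W_by = −ΔU = nCᵥ(T₁ − T₂).
Cᵥ = 3R/2 = 12.47 J/(mol·K).
W = (3.86)(12.47)(551 − 1070) = -24984 J.

W ≈ -25.0 kJ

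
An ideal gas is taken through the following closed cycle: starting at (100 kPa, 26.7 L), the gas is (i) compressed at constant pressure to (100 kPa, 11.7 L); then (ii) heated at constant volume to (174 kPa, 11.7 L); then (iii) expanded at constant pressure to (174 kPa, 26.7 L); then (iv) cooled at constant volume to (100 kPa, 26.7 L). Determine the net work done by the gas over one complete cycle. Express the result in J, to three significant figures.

W_net ≈ 1110 J

Constant-volume legs do no work.
W(i) = (100)(11.7 − 26.7) = -1500 J; W(iii) = (174)(26.7 − 11.7) = 2610 J.
W_net = -1500 + 2610 = 1110 J (the clockwise enclosed area).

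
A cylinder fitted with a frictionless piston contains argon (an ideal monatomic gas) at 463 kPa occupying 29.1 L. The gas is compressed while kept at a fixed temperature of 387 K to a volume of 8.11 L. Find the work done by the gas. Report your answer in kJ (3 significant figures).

Isothermal: W = nRT ln(V₂/V₁) = P₁V₁ ln(V₂/V₁).
P₁V₁ = (463 kPa)(29.1 L) = 13473 J.
W = 13473 × ln(8.11/29.1) = 13473 × -1.278
W_by_gas = -17214 J.

W ≈ -17.2 kJ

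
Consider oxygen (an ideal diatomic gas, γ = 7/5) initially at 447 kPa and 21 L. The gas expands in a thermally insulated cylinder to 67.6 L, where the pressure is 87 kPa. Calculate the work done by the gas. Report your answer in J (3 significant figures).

W ≈ 8760 J

Adiabatic: W = (P₁V₁ − P₂V₂)/(γ − 1) with γ = 7/5.
P₁V₁ = 9387 J, P₂V₂ = 5881 J.
W = (9387 − 5881) / 0.4 = 8765 J.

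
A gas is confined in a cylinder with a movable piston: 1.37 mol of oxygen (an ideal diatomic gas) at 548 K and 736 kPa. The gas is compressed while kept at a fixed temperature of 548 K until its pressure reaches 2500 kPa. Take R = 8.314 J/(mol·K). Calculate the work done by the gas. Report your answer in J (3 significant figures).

Isothermal process: W = nRT ln(V₂/V₁) = nRT ln(P₁/P₂).
W = (1.37)(8.314)(548) × ln(736/2500)
  = 6242 × ln(0.2944) = 6242 × -1.223
W_by_gas = -7633 J.

W ≈ -7630 J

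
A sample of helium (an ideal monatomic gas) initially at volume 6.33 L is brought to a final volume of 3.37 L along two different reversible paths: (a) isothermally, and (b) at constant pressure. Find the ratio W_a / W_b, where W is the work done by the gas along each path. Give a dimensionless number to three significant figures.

W_a / W_b ≈ 1.35

Path (a) isothermal: W = P₁V₁ ln(V₂/V₁) → W_a/(P₁V₁) = -0.6304.
Path (b) isobaric: W = P₁(V₂ − V₁) → W_b/(P₁V₁) = -0.4676.
W_a / W_b = -0.6304 / -0.4676 = 1.348.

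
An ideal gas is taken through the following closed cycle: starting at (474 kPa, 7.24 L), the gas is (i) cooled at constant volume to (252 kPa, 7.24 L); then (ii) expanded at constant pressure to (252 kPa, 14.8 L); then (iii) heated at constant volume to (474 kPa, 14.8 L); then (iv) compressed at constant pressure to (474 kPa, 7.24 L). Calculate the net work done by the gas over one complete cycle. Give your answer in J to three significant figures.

W_net ≈ -1680 J

Constant-volume legs do no work.
W(ii) = (252)(14.8 − 7.24) = 1905 J; W(iv) = (474)(7.24 − 14.8) = -3583 J.
W_net = 1905 − 3583 = -1678 J (the counter-clockwise enclosed area).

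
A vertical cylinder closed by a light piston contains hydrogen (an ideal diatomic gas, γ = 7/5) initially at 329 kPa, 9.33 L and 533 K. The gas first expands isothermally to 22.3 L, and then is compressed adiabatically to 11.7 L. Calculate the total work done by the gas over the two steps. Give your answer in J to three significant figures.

W_total ≈ 416 J

Step 1 (isothermal): W = P₁V₁ ln(V₂/V₁) = (3070) ln(22.3/9.33) = 2675 J.
After step 1: P = 137.6 kPa, V = 22.3 L, T = 533 K.
Step 2 (adiabatic): W = (P₁V₁ − P₂V₂)/(γ−1) = (3070 − 3973)/0.4 = -2259 J.
W_total = 2675 − 2259 = 415.9 J.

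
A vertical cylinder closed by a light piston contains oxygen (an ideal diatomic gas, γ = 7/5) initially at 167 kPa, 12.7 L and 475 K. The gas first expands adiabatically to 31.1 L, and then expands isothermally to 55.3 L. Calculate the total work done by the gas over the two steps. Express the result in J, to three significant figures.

W_total ≈ 2450 J

Step 1 (adiabatic): W = (P₁V₁ − P₂V₂)/(γ−1) = (2121 − 1482)/0.4 = 1596 J.
After step 1: P = 47.66 kPa, V = 31.1 L, T = 332 K.
Step 2 (isothermal): W = P₁V₁ ln(V₂/V₁) = (1482) ln(55.3/31.1) = 853.2 J.
W_total = 1596 + 853.2 = 2450 J.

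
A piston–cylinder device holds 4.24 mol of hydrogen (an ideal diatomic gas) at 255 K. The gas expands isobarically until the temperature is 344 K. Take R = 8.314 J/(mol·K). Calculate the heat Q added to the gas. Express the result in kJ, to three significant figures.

Q ≈ 11.0 kJ

Isobaric: W = nRΔT = (4.24)(8.314)(89) = 3137 J.
ΔU = nCᵥΔT with Cᵥ = 5R/2: ΔU = (4.24)(20.79)(89) = 7843 J.
Q = ΔU + W = 7843 + 3137 = 10981 J.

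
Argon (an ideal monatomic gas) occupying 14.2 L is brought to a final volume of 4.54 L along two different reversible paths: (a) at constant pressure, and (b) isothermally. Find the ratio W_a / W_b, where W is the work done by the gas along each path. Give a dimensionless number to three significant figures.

W_a / W_b ≈ 0.597

Path (a) isobaric: W = P₁(V₂ − V₁) → W_a/(P₁V₁) = -0.6803.
Path (b) isothermal: W = P₁V₁ ln(V₂/V₁) → W_b/(P₁V₁) = -1.14.
W_a / W_b = -0.6803 / -1.14 = 0.5966.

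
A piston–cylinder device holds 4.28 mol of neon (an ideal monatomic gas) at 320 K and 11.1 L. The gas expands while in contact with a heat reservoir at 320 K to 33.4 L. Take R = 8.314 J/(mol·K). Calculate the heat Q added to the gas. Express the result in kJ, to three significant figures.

Isothermal ⇒ ΔU = 0, so Q = W = nRT ln(V₂/V₁).
Q = (4.28)(8.314)(320) ln(33.4/11.1) = 11387 × 1.102 = 12544 J.

Q ≈ 12.5 kJ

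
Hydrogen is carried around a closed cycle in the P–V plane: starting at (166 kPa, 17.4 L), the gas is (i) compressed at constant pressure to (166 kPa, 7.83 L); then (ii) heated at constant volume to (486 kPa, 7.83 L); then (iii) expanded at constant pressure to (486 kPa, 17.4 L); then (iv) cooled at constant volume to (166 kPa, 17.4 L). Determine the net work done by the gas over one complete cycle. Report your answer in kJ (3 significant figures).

Constant-volume legs do no work.
W(i) = (166)(7.83 − 17.4) = -1589 J; W(iii) = (486)(17.4 − 7.83) = 4651 J.
W_net = -1589 + 4651 = 3062 J (the clockwise enclosed area).

W_net ≈ 3.06 kJ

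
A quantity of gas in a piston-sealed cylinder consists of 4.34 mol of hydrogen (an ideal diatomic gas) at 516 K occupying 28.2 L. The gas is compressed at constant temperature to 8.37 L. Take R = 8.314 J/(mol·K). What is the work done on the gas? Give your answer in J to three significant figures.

Isothermal: W = nRT ln(V₂/V₁).
W = (4.34)(8.314)(516) × ln(8.37/28.2)
  = 18619 × -1.215
W_by_gas = -22616 J; work on gas = −W_by = 22616 J.

W ≈ 22600 J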